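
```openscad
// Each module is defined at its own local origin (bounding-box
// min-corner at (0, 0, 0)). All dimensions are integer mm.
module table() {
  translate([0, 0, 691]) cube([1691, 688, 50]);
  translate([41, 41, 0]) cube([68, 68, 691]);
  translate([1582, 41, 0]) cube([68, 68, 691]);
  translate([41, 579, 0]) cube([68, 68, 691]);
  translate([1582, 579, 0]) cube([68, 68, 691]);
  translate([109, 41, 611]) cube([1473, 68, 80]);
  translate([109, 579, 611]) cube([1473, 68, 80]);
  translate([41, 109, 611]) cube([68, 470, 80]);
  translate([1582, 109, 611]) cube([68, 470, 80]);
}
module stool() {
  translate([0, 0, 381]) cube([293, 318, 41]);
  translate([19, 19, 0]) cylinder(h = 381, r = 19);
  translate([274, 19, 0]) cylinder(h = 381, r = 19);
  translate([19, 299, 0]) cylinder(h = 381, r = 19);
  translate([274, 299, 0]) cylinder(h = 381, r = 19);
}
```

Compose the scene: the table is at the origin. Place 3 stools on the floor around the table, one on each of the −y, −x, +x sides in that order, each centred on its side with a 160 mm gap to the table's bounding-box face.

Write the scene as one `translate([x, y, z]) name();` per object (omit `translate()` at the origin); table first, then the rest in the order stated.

table();
translate([699, -478, 0]) stool();
translate([-453, 185, 0]) stool();
translate([1851, 185, 0]) stool();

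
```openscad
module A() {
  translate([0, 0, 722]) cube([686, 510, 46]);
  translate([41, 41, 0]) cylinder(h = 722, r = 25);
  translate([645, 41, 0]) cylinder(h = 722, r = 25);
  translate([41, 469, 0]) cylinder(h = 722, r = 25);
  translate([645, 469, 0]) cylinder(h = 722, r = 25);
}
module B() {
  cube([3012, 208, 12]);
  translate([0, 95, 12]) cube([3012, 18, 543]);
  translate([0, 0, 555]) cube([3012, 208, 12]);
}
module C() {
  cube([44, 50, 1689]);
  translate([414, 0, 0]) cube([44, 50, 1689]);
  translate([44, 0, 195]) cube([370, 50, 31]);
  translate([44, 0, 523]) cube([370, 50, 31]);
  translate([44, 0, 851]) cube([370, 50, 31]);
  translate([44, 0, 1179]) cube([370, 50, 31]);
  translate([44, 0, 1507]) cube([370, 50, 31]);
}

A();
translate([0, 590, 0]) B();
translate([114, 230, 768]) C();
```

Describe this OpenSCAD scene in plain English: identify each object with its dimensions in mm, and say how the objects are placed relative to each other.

A is a table with a 686×510 mm rectangular top, 46 mm thick, top surface at z = 768 mm, supported by four round legs of 50 mm diameter, each leg's bounding box inset 16 mm from the nearest pair of top edges, running from the floor.

B is an I-beam lying along x, 3012 mm long. Overall section height 567 mm. Two flanges 208 mm wide (y) and 12 mm thick, one on the floor and one at the top; a web 18 mm thick runs between them, centred on the flange width.

C is a wooden ladder with two side rails of 44×50 mm section and 1689 mm height, set 458 mm apart overall. Between them run 5 rectangular rungs (50 mm deep, 31 mm thick), front faces flush with the rails' −y face. The bottom of the first rung is 195 mm above the floor and each subsequent rung is 328 mm higher than the one below.

The I-beam is on the floor beside the table on its +y side. The ladder is on top of the table, centred.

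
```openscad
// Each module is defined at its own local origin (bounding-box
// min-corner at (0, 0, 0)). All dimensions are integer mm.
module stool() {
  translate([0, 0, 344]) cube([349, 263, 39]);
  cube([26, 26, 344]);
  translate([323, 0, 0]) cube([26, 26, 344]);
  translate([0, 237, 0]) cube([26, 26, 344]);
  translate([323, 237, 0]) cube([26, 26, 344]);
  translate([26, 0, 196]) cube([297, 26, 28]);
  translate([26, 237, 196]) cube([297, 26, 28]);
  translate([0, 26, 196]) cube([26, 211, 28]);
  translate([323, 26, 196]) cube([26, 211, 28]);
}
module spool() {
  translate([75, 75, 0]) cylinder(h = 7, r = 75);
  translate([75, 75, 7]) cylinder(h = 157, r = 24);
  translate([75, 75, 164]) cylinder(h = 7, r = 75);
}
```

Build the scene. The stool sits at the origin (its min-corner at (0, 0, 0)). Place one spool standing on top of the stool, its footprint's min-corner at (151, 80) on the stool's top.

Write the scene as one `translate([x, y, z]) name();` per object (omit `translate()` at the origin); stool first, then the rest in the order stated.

stool();
translate([151, 80, 383]) spool();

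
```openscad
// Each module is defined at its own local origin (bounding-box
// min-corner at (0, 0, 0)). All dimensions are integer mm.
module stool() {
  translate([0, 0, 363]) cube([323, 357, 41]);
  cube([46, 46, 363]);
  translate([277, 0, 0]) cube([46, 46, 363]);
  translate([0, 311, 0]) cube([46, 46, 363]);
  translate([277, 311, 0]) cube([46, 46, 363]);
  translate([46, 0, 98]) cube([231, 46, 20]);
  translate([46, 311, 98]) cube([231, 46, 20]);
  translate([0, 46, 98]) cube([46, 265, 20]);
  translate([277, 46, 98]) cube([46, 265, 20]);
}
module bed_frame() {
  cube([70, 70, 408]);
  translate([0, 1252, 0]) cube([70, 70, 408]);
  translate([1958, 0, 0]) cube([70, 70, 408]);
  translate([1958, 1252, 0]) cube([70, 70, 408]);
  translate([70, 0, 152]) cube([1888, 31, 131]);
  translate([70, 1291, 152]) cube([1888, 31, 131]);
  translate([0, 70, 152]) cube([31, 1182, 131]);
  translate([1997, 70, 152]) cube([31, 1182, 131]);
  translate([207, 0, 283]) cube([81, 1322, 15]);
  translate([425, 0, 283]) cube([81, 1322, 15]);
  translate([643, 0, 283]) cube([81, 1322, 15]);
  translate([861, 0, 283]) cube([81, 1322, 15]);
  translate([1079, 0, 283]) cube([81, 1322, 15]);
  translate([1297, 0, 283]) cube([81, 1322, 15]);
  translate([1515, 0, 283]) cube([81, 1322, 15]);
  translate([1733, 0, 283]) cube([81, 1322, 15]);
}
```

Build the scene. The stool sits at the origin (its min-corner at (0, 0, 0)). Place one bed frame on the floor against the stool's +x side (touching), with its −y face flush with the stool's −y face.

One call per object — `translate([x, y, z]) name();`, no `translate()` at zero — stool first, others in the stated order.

stool();
translate([323, 0, 0]) bed_frame();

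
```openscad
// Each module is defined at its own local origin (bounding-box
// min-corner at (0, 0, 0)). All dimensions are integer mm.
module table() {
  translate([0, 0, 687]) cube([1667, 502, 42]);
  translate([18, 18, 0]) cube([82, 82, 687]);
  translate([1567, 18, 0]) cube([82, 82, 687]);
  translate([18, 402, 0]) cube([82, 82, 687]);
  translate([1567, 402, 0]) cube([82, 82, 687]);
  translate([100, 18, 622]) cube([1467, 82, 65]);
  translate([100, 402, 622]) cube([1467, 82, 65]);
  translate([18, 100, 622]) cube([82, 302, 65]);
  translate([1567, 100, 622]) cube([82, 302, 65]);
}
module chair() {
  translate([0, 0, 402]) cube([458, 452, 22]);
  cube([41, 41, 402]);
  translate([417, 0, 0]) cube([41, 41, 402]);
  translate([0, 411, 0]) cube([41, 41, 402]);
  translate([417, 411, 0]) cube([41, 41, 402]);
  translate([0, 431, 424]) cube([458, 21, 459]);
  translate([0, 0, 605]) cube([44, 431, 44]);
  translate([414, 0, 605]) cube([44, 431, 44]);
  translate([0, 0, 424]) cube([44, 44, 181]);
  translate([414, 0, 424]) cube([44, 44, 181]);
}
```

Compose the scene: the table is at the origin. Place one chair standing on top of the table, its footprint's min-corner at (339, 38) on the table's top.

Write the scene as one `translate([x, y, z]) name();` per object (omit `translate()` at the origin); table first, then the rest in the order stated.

table();
translate([339, 38, 729]) chair();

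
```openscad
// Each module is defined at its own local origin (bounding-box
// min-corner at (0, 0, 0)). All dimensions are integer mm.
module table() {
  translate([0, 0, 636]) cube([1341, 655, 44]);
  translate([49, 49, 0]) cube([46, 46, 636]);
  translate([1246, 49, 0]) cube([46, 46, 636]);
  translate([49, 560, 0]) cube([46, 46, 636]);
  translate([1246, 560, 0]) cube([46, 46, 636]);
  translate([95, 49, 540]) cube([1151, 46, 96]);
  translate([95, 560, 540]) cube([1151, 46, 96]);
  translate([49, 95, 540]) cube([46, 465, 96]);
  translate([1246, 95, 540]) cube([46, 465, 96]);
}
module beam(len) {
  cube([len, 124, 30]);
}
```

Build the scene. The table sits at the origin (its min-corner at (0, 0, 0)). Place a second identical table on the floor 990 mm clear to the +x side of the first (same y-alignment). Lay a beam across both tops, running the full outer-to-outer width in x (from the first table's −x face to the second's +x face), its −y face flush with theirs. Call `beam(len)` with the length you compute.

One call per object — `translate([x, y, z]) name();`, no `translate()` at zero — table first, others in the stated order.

table();
translate([2331, 0, 0]) table();
translate([0, 0, 680]) beam(3672);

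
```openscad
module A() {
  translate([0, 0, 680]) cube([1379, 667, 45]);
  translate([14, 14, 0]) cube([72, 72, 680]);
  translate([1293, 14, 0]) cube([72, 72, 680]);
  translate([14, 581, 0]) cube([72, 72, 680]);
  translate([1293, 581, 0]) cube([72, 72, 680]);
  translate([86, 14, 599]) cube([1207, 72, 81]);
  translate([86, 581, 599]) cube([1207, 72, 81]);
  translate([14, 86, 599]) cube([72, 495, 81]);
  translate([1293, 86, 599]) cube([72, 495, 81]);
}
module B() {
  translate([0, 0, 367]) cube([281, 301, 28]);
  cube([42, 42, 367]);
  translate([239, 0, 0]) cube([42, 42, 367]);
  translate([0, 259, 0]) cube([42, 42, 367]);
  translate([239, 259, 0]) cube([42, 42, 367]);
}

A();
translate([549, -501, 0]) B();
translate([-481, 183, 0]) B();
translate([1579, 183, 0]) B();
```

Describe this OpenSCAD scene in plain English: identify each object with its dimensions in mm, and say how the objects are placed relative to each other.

A is a rectangular dining table. The top is 1379×667×45 mm with its upper surface at z = 725 mm. It stands on four 72×72 mm square legs, each inset 14 mm from the nearest pair of top edges, running from the floor to the underside of the top. Four apron rails, 72 mm thick and 81 mm tall, run between adjacent legs with their top edges flush with the underside of the top and their outer faces flush with the legs' outer faces.

B is a four-legged stool. The seat is 281×301 mm, 28 mm thick, top at z = 395 mm. It stands on four square legs, each 42×42 mm in cross-section, from z = 0 to the seat underside, each flush with a corner of the seat.

Three stools sit around the table at the −y, −x, +x sides.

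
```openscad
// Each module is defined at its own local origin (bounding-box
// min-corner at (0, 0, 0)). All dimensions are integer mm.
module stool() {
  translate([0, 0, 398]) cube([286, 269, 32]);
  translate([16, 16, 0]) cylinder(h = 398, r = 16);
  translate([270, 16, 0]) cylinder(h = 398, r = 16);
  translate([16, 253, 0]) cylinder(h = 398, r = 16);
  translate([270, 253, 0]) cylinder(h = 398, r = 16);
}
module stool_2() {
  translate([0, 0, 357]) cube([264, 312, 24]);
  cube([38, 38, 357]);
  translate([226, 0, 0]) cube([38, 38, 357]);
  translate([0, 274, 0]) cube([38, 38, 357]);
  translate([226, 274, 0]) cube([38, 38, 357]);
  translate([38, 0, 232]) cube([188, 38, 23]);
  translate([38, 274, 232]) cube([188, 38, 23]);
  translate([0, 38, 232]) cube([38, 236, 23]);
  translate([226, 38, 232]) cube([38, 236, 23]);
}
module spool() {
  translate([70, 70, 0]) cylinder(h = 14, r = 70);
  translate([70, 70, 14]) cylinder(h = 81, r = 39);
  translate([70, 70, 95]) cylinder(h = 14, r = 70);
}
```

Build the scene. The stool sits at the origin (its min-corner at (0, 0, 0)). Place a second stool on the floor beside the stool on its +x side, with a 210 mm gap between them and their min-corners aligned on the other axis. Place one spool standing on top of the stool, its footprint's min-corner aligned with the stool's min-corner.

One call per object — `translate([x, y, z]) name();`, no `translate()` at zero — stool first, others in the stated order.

stool();
translate([496, 0, 0]) stool_2();
translate([0, 0, 430]) spool();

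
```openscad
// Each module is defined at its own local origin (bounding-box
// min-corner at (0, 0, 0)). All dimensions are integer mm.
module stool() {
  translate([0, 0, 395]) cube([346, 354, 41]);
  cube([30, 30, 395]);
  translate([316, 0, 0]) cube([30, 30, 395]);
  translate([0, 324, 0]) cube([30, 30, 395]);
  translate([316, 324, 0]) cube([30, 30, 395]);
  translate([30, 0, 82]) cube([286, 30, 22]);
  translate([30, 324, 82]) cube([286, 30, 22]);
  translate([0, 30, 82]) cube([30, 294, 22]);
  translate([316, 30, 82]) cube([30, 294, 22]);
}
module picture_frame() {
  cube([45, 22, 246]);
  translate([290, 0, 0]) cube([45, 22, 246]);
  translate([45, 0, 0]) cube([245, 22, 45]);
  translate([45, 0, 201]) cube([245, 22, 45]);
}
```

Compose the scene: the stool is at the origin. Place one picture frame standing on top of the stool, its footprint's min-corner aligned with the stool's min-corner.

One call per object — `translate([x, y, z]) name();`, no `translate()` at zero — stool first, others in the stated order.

stool();
translate([0, 0, 436]) picture_frame();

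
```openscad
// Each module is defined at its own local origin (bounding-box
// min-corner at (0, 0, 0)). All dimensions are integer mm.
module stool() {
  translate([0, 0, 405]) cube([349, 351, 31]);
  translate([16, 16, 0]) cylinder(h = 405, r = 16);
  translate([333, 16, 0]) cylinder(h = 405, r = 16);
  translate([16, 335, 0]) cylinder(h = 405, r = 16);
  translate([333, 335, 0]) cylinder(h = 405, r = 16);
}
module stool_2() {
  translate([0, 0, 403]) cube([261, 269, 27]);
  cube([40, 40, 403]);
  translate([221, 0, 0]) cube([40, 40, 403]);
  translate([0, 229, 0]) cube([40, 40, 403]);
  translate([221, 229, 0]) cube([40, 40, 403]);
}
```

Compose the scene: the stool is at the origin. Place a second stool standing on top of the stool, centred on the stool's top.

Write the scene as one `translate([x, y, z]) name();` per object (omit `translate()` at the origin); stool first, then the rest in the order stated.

stool();
translate([44, 41, 436]) stool_2();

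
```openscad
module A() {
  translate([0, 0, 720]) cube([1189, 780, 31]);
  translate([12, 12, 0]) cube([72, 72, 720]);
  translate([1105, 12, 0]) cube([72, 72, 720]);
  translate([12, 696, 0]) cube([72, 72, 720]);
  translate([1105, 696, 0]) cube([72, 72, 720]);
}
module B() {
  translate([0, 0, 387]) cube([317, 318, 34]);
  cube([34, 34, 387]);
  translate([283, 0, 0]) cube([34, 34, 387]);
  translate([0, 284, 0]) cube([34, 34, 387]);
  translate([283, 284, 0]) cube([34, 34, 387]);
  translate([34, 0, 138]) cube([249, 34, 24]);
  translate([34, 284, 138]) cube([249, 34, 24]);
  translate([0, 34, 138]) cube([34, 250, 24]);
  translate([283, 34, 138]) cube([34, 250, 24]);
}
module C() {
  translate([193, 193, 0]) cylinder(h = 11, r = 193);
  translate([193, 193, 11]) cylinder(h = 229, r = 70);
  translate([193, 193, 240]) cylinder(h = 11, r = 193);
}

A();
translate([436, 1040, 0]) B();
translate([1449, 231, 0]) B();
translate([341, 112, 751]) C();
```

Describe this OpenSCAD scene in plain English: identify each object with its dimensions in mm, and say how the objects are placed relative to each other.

A is a table with a 1189×780 mm rectangular top, 31 mm thick, top surface at z = 751 mm, supported by four 72×72 mm square legs, each inset 12 mm from the nearest pair of top edges, running from the floor.

B is a four-legged stool. The seat is a 317×318×34 mm slab whose top surface is at z = 421 mm; four square legs, each 34×34 mm in cross-section, run from the floor (z = 0) to the underside of the seat, each flush with a corner of the seat. Four stretchers, 34 mm wide and 24 mm tall, connect adjacent legs with their undersides at z = 138 mm, each running between the inner faces of the legs it joins and aligned with the legs' outer faces on the other axis.

C is a spool: two coaxial disc flanges of radius 193 mm and thickness 11 mm, joined by a core cylinder of radius 70 mm and height 229 mm. The lower flange rests on z = 0 and the three cylinders share a vertical axis.

Two stools sit around the table at the +y, +x sides. The spool is on top of the table.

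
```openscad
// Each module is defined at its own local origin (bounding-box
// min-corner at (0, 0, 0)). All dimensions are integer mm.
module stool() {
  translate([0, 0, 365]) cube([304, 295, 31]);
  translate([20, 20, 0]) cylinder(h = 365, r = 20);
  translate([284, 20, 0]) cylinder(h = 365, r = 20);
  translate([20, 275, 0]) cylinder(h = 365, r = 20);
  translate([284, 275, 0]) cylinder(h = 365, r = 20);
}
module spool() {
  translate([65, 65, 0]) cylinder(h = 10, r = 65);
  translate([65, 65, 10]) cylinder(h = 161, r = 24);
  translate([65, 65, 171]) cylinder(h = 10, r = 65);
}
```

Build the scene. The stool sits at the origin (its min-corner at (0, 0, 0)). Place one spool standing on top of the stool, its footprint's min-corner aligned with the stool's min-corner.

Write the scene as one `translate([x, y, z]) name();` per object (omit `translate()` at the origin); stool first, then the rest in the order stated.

stool();
translate([0, 0, 396]) spool();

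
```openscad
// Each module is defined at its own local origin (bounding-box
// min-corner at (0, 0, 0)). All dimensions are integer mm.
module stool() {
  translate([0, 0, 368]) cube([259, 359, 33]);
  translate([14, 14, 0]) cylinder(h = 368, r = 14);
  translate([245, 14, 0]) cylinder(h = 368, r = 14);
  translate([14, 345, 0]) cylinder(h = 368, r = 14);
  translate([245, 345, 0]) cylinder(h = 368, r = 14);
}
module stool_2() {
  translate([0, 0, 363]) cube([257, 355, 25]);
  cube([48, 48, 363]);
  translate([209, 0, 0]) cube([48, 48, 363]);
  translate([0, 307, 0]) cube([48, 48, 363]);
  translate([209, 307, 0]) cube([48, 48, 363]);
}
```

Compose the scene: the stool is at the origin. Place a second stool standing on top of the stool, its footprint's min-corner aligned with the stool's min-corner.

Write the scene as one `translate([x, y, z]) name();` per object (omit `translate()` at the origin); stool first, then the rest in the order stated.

stool();
translate([0, 0, 401]) stool_2();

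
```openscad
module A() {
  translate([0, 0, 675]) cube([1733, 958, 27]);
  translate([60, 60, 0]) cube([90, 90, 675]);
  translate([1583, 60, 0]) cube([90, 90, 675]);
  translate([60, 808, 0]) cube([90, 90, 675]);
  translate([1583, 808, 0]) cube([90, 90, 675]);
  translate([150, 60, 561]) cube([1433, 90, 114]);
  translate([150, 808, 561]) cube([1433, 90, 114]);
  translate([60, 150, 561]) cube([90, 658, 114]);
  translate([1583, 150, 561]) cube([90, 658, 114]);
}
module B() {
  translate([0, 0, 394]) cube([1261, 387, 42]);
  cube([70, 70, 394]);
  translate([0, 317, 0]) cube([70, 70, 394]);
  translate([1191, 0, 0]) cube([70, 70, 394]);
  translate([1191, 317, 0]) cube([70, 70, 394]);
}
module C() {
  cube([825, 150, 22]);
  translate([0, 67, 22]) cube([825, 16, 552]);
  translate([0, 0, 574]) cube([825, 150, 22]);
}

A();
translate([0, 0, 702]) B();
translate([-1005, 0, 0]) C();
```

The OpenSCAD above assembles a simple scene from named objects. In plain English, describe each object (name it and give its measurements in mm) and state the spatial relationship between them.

A is a table: top 1733 mm (x) × 958 mm (y), 27 mm thick, upper face at z = 702 mm, on four 90×90 mm square legs, each inset 60 mm from the nearest pair of top edges, running from z = 0 to the bottom of the top. Four apron rails, 90 mm thick and 114 mm tall, run between adjacent legs with their top edges flush with the underside of the top and their outer faces flush with the legs' outer faces.

B is a bench: a 1261×387 mm seat slab, 42 mm thick, top at z = 436 mm, on four 70×70 mm square legs flush with the seat corners and standing on z = 0.

C is an I-beam lying along x, 825 mm long. Overall section height 596 mm. Two flanges 150 mm wide (y) and 22 mm thick, one on the floor and one at the top; a web 16 mm thick runs between them, centred on the flange width.

The bench is on top of the table. The I-beam is on the floor beside the table on its −x side.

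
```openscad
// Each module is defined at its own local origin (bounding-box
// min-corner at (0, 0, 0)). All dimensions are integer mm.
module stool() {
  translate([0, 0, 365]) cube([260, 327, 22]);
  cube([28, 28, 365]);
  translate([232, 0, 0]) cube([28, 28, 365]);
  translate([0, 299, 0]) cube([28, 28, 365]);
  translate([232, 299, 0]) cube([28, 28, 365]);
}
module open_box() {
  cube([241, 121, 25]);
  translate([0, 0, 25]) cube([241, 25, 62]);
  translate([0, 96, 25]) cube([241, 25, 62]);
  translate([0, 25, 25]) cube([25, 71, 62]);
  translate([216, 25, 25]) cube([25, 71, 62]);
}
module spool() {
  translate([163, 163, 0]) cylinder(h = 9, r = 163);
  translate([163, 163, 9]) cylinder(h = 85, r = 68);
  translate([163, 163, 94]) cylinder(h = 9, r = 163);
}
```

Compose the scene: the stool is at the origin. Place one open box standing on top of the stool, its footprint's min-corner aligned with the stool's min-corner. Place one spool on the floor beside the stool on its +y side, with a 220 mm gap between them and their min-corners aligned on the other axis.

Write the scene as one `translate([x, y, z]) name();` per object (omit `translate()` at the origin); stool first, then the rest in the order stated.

stool();
translate([0, 0, 387]) open_box();
translate([0, 547, 0]) spool();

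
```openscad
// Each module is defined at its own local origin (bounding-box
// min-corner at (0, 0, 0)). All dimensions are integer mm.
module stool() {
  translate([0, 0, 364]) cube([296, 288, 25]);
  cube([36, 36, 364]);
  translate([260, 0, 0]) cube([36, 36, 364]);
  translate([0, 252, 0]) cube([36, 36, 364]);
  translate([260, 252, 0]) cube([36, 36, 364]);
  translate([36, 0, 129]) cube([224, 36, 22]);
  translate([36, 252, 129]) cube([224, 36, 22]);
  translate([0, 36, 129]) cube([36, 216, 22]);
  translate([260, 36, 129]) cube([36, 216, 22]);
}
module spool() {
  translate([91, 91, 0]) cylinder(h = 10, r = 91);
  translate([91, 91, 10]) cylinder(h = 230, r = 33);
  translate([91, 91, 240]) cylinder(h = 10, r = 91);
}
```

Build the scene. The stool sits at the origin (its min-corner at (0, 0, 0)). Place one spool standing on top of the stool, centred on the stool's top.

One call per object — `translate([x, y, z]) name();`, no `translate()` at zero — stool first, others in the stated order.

stool();
translate([57, 53, 389]) spool();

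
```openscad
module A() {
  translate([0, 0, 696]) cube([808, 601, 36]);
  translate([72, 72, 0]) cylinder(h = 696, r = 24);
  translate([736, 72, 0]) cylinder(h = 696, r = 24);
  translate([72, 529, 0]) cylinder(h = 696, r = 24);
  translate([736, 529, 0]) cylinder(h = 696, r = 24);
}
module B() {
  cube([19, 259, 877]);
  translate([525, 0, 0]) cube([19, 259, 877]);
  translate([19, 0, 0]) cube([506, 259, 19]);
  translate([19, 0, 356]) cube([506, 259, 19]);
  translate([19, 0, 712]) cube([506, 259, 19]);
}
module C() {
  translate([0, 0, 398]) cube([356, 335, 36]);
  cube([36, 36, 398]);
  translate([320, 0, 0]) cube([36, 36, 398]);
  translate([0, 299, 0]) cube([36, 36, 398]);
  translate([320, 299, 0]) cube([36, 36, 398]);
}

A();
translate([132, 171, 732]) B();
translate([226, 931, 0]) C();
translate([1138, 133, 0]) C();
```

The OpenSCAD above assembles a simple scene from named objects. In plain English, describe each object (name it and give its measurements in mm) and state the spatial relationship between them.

A is a table with a 808×601 mm rectangular top, 36 mm thick, top surface at z = 732 mm, supported by four round legs of 48 mm diameter, each leg's bounding box inset 48 mm from the nearest pair of top edges, running from the floor.

B is a bookshelf 544 mm wide overall, 259 mm deep and 877 mm tall. The two sides are 19 mm thick vertical panels. 3 horizontal shelves of 19 mm thickness span between the inner faces of the sides; the lowest shelf sits on the floor and shelves are stacked with a clear vertical gap of 337 mm between each pair.

C is a four-legged stool. The seat is 356×335 mm, 36 mm thick, top at z = 434 mm. It stands on four square legs, each 36×36 mm in cross-section, from z = 0 to the seat underside, each flush with a corner of the seat.

The bookshelf is on top of the table, centred. Two stools sit around the table at the +y, +x sides.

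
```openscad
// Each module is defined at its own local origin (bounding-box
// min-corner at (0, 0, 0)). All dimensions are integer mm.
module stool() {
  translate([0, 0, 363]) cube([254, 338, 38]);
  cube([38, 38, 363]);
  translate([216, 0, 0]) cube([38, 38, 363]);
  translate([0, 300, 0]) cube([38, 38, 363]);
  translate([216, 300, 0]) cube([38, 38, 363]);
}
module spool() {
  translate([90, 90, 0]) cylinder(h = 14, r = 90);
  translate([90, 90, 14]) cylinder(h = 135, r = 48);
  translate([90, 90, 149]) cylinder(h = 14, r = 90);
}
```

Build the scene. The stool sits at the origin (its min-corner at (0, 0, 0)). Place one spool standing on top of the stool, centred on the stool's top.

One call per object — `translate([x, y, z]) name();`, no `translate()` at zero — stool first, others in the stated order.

stool();
translate([37, 79, 401]) spool();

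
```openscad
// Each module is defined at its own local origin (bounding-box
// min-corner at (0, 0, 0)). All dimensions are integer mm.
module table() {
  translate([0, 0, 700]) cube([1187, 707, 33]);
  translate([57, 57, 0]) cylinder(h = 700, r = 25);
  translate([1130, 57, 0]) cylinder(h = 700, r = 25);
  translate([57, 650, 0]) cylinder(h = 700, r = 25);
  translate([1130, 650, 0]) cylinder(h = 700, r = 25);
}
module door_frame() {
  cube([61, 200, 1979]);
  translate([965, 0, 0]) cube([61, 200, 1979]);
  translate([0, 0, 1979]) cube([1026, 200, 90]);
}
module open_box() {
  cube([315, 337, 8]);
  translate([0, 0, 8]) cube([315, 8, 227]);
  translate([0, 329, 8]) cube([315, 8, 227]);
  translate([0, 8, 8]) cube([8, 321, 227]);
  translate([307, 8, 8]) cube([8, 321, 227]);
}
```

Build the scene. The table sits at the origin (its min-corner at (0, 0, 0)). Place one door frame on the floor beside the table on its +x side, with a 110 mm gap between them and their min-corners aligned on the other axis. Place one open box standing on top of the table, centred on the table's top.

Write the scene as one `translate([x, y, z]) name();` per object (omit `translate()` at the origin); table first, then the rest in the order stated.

table();
translate([1297, 0, 0]) door_frame();
translate([436, 185, 733]) open_box();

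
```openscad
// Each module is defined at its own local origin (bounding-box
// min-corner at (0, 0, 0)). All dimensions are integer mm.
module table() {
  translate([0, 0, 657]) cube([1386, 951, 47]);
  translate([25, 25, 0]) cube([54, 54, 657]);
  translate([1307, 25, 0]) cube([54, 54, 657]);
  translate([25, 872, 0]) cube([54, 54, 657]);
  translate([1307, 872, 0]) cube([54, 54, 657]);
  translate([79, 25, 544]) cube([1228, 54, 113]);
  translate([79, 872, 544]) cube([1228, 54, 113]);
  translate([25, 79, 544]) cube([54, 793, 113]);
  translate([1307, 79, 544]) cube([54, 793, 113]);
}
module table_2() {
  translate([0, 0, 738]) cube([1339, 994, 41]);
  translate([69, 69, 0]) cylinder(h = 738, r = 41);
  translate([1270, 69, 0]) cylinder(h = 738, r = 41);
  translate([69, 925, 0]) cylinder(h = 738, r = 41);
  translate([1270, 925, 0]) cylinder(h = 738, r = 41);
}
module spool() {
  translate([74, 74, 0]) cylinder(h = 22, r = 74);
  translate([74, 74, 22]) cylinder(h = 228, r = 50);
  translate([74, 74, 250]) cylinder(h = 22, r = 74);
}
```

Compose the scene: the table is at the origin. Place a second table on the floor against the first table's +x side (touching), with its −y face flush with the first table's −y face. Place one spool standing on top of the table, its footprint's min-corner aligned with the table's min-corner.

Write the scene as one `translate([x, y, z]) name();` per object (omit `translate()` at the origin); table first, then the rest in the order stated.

table();
translate([1386, 0, 0]) table_2();
translate([0, 0, 704]) spool();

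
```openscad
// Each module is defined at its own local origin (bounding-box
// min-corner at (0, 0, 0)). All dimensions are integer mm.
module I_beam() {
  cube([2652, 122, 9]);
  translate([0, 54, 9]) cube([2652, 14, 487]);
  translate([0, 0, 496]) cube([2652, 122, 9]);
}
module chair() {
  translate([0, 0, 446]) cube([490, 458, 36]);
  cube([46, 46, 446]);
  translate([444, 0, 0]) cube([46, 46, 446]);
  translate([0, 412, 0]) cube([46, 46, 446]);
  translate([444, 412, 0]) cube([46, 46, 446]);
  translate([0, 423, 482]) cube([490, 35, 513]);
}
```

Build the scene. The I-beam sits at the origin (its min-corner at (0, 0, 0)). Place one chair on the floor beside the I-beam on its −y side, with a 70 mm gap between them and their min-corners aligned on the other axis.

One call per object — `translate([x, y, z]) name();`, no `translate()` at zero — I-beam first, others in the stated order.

I_beam();
translate([0, -528, 0]) chair();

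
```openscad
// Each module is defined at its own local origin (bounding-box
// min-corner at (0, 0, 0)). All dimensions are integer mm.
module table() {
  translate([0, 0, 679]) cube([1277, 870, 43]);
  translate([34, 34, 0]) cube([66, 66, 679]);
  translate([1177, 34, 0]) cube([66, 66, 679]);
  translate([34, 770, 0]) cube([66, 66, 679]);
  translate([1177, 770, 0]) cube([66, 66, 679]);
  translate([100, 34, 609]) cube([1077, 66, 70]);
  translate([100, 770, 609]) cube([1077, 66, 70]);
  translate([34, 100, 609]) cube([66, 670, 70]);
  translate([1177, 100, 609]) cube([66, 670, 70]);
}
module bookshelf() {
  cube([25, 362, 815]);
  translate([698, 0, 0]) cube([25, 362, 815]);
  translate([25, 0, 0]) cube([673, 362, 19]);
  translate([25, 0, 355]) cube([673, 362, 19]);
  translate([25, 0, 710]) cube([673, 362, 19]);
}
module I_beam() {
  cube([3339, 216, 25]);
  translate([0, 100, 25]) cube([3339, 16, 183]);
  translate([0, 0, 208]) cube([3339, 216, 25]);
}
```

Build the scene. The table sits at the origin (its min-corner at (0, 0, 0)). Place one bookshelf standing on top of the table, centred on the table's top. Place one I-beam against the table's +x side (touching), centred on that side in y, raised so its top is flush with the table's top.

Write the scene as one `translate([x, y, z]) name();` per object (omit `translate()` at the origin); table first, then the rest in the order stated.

table();
translate([277, 254, 722]) bookshelf();
translate([1277, 327, 489]) I_beam();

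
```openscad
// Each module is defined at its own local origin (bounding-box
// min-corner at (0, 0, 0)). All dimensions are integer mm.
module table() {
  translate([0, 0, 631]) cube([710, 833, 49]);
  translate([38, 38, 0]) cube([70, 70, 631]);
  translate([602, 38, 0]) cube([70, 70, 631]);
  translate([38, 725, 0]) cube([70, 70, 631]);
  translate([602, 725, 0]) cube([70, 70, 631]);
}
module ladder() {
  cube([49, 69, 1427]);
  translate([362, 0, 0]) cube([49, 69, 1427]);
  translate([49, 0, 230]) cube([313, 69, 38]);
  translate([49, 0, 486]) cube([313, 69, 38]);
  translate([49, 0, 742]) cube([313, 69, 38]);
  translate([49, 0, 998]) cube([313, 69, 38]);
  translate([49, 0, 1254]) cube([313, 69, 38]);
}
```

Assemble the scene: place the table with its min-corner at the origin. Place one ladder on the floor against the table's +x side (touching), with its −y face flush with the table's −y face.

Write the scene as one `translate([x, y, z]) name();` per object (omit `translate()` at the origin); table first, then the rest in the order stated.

table();
translate([710, 0, 0]) ladder();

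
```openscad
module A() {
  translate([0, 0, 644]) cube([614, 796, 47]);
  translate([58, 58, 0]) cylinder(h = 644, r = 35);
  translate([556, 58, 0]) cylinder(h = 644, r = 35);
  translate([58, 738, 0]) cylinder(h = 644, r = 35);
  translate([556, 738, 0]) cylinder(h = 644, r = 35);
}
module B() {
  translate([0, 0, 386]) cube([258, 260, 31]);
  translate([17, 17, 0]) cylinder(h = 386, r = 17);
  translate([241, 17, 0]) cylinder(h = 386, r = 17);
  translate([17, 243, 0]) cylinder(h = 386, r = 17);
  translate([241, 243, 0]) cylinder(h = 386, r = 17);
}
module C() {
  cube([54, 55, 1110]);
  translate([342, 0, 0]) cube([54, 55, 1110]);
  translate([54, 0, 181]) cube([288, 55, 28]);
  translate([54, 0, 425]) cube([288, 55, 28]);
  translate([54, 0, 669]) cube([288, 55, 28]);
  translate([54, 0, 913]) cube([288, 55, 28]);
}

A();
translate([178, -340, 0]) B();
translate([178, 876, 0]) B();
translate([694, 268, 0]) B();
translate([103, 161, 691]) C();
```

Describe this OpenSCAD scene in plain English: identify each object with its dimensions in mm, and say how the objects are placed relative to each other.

A is a rectangular dining table. The top is 614×796×47 mm with its upper surface at z = 691 mm. It stands on four round legs of 70 mm diameter, each leg's bounding box inset 23 mm from the nearest pair of top edges, running from the floor to the underside of the top.

B is a four-legged stool. The seat is 258×260 mm, 31 mm thick, top at z = 417 mm. It stands on four round legs, each 34 mm in diameter, from z = 0 to the seat underside, each leg's axis is inset half a diameter from the nearest pair of seat edges (so the leg's bounding box is flush with the corner).

C is a wooden ladder with two side rails of 54×55 mm section and 1110 mm height, set 396 mm apart overall. Between them run 4 rectangular rungs (55 mm deep, 28 mm thick), front faces flush with the rails' −y face. The bottom of the first rung is 181 mm above the floor and each subsequent rung is 244 mm higher than the one below.

Three stools sit around the table at the −y, +y, +x sides. The ladder is on top of the table.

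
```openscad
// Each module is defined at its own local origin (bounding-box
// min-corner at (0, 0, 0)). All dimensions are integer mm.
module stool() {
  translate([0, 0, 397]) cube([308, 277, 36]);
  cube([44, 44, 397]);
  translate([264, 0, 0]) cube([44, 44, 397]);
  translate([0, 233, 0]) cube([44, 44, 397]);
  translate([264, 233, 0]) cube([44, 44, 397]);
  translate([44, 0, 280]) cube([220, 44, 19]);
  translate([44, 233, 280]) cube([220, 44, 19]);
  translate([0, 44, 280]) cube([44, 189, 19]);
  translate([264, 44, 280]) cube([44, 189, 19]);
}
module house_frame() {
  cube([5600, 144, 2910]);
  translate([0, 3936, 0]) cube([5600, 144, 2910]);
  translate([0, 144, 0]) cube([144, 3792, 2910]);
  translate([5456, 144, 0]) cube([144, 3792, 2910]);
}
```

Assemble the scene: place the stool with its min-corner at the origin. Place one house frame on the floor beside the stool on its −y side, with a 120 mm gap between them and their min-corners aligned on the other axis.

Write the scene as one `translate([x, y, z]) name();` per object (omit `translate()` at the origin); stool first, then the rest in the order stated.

stool();
translate([0, -4200, 0]) house_frame();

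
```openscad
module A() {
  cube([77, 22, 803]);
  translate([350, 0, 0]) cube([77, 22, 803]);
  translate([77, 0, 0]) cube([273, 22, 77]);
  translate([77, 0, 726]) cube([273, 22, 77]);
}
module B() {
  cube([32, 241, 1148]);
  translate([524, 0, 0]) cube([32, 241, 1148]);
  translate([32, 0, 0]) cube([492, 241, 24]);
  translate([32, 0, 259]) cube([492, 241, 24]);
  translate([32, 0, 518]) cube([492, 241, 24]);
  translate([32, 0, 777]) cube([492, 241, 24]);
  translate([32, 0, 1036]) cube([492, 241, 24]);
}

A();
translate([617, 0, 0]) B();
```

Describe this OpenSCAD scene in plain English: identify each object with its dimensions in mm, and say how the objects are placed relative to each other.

A is a rectangular picture frame lying in the x–z plane (depth along y). The opening is 273 mm wide (x) by 649 mm tall (z), surrounded by a border 77 mm wide on all four sides. The frame is 22 mm deep and is made of two full-height vertical stiles with two horizontal rails fitted between them.

B is a bookshelf 556 mm wide overall, 241 mm deep and 1148 mm tall. The two sides are 32 mm thick vertical panels. 5 horizontal shelves of 24 mm thickness span between the inner faces of the sides; the lowest shelf sits on the floor and shelves are stacked with a clear vertical gap of 235 mm between each pair.

The bookshelf is on the floor beside the picture frame on its +x side.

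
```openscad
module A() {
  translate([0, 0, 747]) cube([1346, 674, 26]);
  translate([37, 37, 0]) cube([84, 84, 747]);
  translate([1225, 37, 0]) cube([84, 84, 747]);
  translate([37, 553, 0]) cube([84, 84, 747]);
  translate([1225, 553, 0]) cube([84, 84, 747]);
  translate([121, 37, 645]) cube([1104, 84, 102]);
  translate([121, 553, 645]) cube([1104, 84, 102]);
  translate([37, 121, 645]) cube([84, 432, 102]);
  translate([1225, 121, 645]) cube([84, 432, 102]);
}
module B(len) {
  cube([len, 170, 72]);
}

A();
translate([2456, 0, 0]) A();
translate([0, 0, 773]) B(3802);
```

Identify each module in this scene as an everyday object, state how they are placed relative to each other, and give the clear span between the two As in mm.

Second table starts at x = 2456; first ends at x = 1346; clear span = 2456 − 1346 = 1110 mm.

A is a table. B is a beam. A beam spans the tops of two tables. The clear span between the two tables is 1110 mm.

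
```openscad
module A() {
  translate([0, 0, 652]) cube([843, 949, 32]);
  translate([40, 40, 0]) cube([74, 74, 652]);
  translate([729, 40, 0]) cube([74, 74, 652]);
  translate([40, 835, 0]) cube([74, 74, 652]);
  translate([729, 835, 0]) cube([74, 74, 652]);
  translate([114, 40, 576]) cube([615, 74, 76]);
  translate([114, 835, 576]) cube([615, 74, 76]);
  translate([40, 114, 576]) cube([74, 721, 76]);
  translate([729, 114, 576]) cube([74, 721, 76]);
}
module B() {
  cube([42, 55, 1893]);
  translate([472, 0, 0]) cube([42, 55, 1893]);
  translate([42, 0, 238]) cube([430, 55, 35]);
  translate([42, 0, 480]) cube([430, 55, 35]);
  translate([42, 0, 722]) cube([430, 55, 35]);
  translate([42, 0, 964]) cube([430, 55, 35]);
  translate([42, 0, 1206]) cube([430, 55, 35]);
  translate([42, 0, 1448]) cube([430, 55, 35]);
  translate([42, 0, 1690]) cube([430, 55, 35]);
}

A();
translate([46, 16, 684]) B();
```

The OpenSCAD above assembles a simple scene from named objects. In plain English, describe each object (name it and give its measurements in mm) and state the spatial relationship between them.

A is a table with a 843×949 mm rectangular top, 32 mm thick, top surface at z = 684 mm, supported by four 74×74 mm square legs, each inset 40 mm from the nearest pair of top edges, running from the floor. Four apron rails, 74 mm thick and 76 mm tall, run between adjacent legs with their top edges flush with the underside of the top and their outer faces flush with the legs' outer faces.

B is a wooden ladder with two side rails of 42×55 mm section and 1893 mm height, set 514 mm apart overall. Between them run 7 rectangular rungs (55 mm deep, 35 mm thick), front faces flush with the rails' −y face. The bottom of the first rung is 238 mm above the floor and each subsequent rung is 242 mm higher than the one below.

The ladder is on top of the table.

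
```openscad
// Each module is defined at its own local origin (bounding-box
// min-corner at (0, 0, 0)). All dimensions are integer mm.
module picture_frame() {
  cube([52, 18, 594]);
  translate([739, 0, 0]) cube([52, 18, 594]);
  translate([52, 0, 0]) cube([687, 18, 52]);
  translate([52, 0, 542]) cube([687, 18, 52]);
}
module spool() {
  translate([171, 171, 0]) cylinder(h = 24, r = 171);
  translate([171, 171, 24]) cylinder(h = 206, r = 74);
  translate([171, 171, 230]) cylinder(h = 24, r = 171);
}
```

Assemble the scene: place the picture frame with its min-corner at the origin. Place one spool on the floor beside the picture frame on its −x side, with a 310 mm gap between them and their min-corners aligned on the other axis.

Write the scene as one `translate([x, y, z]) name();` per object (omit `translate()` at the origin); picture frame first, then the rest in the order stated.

picture_frame();
translate([-652, 0, 0]) spool();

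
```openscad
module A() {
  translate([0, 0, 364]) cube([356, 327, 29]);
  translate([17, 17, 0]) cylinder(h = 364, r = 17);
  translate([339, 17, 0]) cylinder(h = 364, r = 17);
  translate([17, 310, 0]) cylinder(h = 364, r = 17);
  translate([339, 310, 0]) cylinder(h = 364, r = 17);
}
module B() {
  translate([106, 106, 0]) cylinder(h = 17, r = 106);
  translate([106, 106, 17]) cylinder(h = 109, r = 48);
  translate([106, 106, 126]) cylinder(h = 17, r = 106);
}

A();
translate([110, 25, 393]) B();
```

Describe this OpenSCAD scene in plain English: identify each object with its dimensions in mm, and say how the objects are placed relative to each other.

A is a four-legged stool. The seat is a 356×327×29 mm slab whose top surface is at z = 393 mm; four round legs, each 34 mm in diameter, run from the floor (z = 0) to the underside of the seat, each leg's axis is inset half a diameter from the nearest pair of seat edges (so the leg's bounding box is flush with the corner).

B is a spool: two coaxial disc flanges of radius 106 mm and thickness 17 mm, joined by a core cylinder of radius 48 mm and height 109 mm. The lower flange rests on z = 0 and the three cylinders share a vertical axis.

The spool is on top of the stool.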